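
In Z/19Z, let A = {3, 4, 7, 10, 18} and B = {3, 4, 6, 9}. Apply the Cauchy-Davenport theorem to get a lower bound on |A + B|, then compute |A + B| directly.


Cauchy-Davenport: |A + B| ≥ min(p, |A| + |B| - 1) for A, B nonempty in Z/pZ.
|A| = 5, |B| = 4, p = 19.
CD lower bound = min(19, 5 + 4 - 1) = min(19, 8) = 8.
Compute A + B mod 19 directly:
a = 3: 3+3=6, 3+4=7, 3+6=9, 3+9=12
a = 4: 4+3=7, 4+4=8, 4+6=10, 4+9=13
a = 7: 7+3=10, 7+4=11, 7+6=13, 7+9=16
a = 10: 10+3=13, 10+4=14, 10+6=16, 10+9=0
a = 18: 18+3=2, 18+4=3, 18+6=5, 18+9=8
A + B = {0, 2, 3, 5, 6, 7, 8, 9, 10, 11, 12, 13, 14, 16}, so |A + B| = 14.
Verify: 14 ≥ 8? Yes ✓.

CD lower bound = 8, actual |A + B| = 14.


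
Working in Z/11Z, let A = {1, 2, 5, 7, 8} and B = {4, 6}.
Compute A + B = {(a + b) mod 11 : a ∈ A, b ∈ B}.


Work in Z/11Z: reduce every sum a + b modulo 11.
Enumerate all 10 pairs:
a = 1: 1+4=5, 1+6=7
a = 2: 2+4=6, 2+6=8
a = 5: 5+4=9, 5+6=0
a = 7: 7+4=0, 7+6=2
a = 8: 8+4=1, 8+6=3
Distinct residues collected: {0, 1, 2, 3, 5, 6, 7, 8, 9}
|A + B| = 9 (out of 11 total residues).

A + B = {0, 1, 2, 3, 5, 6, 7, 8, 9}


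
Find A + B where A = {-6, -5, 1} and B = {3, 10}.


A + B = {a + b : a ∈ A, b ∈ B}.
Enumerate all |A|·|B| = 3·2 = 6 pairs (a, b) and collect distinct sums.
a = -6: -6+3=-3, -6+10=4
a = -5: -5+3=-2, -5+10=5
a = 1: 1+3=4, 1+10=11
Collecting distinct sums: A + B = {-3, -2, 4, 5, 11}
|A + B| = 5

A + B = {-3, -2, 4, 5, 11}


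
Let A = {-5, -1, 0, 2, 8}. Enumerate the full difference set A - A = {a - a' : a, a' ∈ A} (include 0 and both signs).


A - A = {a - a' : a, a' ∈ A}.
Compute a - a' for each ordered pair (a, a'):
a = -5: -5--5=0, -5--1=-4, -5-0=-5, -5-2=-7, -5-8=-13
a = -1: -1--5=4, -1--1=0, -1-0=-1, -1-2=-3, -1-8=-9
a = 0: 0--5=5, 0--1=1, 0-0=0, 0-2=-2, 0-8=-8
a = 2: 2--5=7, 2--1=3, 2-0=2, 2-2=0, 2-8=-6
a = 8: 8--5=13, 8--1=9, 8-0=8, 8-2=6, 8-8=0
Collecting distinct values (and noting 0 appears from a-a):
A - A = {-13, -9, -8, -7, -6, -5, -4, -3, -2, -1, 0, 1, 2, 3, 4, 5, 6, 7, 8, 9, 13}
|A - A| = 21

A - A = {-13, -9, -8, -7, -6, -5, -4, -3, -2, -1, 0, 1, 2, 3, 4, 5, 6, 7, 8, 9, 13}


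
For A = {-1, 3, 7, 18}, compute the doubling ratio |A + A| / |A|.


|A| = 4.
Compute A + A by enumerating all 16 pairs.
A + A = {-2, 2, 6, 10, 14, 17, 21, 25, 36}, so |A + A| = 9.
K = |A + A| / |A| = 9/4 (already in lowest terms) ≈ 2.2500.
Reference: AP of size 4 gives K = 7/4 ≈ 1.7500; a fully generic set of size 4 gives K ≈ 2.5000.

|A| = 4, |A + A| = 9, K = 9/4.


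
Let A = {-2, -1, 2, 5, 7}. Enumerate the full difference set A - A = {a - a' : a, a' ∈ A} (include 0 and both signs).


A - A = {a - a' : a, a' ∈ A}.
Compute a - a' for each ordered pair (a, a'):
a = -2: -2--2=0, -2--1=-1, -2-2=-4, -2-5=-7, -2-7=-9
a = -1: -1--2=1, -1--1=0, -1-2=-3, -1-5=-6, -1-7=-8
a = 2: 2--2=4, 2--1=3, 2-2=0, 2-5=-3, 2-7=-5
a = 5: 5--2=7, 5--1=6, 5-2=3, 5-5=0, 5-7=-2
a = 7: 7--2=9, 7--1=8, 7-2=5, 7-5=2, 7-7=0
Collecting distinct values (and noting 0 appears from a-a):
A - A = {-9, -8, -7, -6, -5, -4, -3, -2, -1, 0, 1, 2, 3, 4, 5, 6, 7, 8, 9}
|A - A| = 19

A - A = {-9, -8, -7, -6, -5, -4, -3, -2, -1, 0, 1, 2, 3, 4, 5, 6, 7, 8, 9}


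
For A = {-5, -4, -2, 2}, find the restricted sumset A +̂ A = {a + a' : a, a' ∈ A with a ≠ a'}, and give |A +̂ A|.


Restricted sumset: A +̂ A = {a + a' : a ∈ A, a' ∈ A, a ≠ a'}.
Equivalently, take A + A and drop any sum 2a that is achievable ONLY as a + a for a ∈ A (i.e. sums representable only with equal summands).
Enumerate pairs (a, a') with a < a' (symmetric, so each unordered pair gives one sum; this covers all a ≠ a'):
  -5 + -4 = -9
  -5 + -2 = -7
  -5 + 2 = -3
  -4 + -2 = -6
  -4 + 2 = -2
  -2 + 2 = 0
Collected distinct sums: {-9, -7, -6, -3, -2, 0}
|A +̂ A| = 6
(Reference bound: |A +̂ A| ≥ 2|A| - 3 for |A| ≥ 2, with |A| = 4 giving ≥ 5.)

|A +̂ A| = 6


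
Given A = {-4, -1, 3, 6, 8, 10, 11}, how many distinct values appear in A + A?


A + A = {a + a' : a, a' ∈ A}; |A| = 7.
General bounds: 2|A| - 1 ≤ |A + A| ≤ |A|(|A|+1)/2, i.e. 13 ≤ |A + A| ≤ 28.
Lower bound 2|A|-1 is attained iff A is an arithmetic progression.
Enumerate sums a + a' for a ≤ a' (symmetric, so this suffices):
a = -4: -4+-4=-8, -4+-1=-5, -4+3=-1, -4+6=2, -4+8=4, -4+10=6, -4+11=7
a = -1: -1+-1=-2, -1+3=2, -1+6=5, -1+8=7, -1+10=9, -1+11=10
a = 3: 3+3=6, 3+6=9, 3+8=11, 3+10=13, 3+11=14
a = 6: 6+6=12, 6+8=14, 6+10=16, 6+11=17
a = 8: 8+8=16, 8+10=18, 8+11=19
a = 10: 10+10=20, 10+11=21
a = 11: 11+11=22
Distinct sums: {-8, -5, -2, -1, 2, 4, 5, 6, 7, 9, 10, 11, 12, 13, 14, 16, 17, 18, 19, 20, 21, 22}
|A + A| = 22

|A + A| = 22


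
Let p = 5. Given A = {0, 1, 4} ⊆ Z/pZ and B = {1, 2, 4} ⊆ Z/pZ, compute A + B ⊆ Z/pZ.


Work in Z/5Z: reduce every sum a + b modulo 5.
Enumerate all 9 pairs:
a = 0: 0+1=1, 0+2=2, 0+4=4
a = 1: 1+1=2, 1+2=3, 1+4=0
a = 4: 4+1=0, 4+2=1, 4+4=3
Distinct residues collected: {0, 1, 2, 3, 4}
|A + B| = 5 (out of 5 total residues).

A + B = {0, 1, 2, 3, 4}


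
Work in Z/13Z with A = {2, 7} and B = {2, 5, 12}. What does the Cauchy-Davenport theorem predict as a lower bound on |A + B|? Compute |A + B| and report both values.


Cauchy-Davenport: |A + B| ≥ min(p, |A| + |B| - 1) for A, B nonempty in Z/pZ.
|A| = 2, |B| = 3, p = 13.
CD lower bound = min(13, 2 + 3 - 1) = min(13, 4) = 4.
Compute A + B mod 13 directly:
a = 2: 2+2=4, 2+5=7, 2+12=1
a = 7: 7+2=9, 7+5=12, 7+12=6
A + B = {1, 4, 6, 7, 9, 12}, so |A + B| = 6.
Verify: 6 ≥ 4? Yes ✓.

CD lower bound = 4, actual |A + B| = 6.


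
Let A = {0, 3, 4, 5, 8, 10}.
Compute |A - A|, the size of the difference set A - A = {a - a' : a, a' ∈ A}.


A - A = {a - a' : a, a' ∈ A}; |A| = 6.
Bounds: 2|A|-1 ≤ |A - A| ≤ |A|² - |A| + 1, i.e. 11 ≤ |A - A| ≤ 31.
Note: 0 ∈ A - A always (from a - a). The set is symmetric: if d ∈ A - A then -d ∈ A - A.
Enumerate nonzero differences d = a - a' with a > a' (then include -d):
Positive differences: {1, 2, 3, 4, 5, 6, 7, 8, 10}
Full difference set: {0} ∪ (positive diffs) ∪ (negative diffs).
|A - A| = 1 + 2·9 = 19 (matches direct enumeration: 19).

|A - A| = 19


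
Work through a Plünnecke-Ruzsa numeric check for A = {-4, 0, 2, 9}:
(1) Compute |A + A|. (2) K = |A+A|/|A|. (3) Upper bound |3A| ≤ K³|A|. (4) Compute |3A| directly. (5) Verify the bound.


|A| = 4.
Step 1: Compute A + A by enumerating all 16 pairs.
A + A = {-8, -4, -2, 0, 2, 4, 5, 9, 11, 18}, so |A + A| = 10.
Step 2: Doubling constant K = |A + A|/|A| = 10/4 = 10/4 ≈ 2.5000.
Step 3: Plünnecke-Ruzsa gives |3A| ≤ K³·|A| = (2.5000)³ · 4 ≈ 62.5000.
Step 4: Compute 3A = A + A + A directly by enumerating all triples (a,b,c) ∈ A³; |3A| = 19.
Step 5: Check 19 ≤ 62.5000? Yes ✓.

K = 10/4, Plünnecke-Ruzsa bound K³|A| ≈ 62.5000, |3A| = 19, inequality holds.


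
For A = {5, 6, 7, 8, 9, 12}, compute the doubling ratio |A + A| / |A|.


|A| = 6.
Compute A + A by enumerating all 36 pairs.
A + A = {10, 11, 12, 13, 14, 15, 16, 17, 18, 19, 20, 21, 24}, so |A + A| = 13.
K = |A + A| / |A| = 13/6 (already in lowest terms) ≈ 2.1667.
Reference: AP of size 6 gives K = 11/6 ≈ 1.8333; a fully generic set of size 6 gives K ≈ 3.5000.

|A| = 6, |A + A| = 13, K = 13/6.


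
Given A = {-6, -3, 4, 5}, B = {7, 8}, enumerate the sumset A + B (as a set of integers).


A + B = {a + b : a ∈ A, b ∈ B}.
Enumerate all |A|·|B| = 4·2 = 8 pairs (a, b) and collect distinct sums.
a = -6: -6+7=1, -6+8=2
a = -3: -3+7=4, -3+8=5
a = 4: 4+7=11, 4+8=12
a = 5: 5+7=12, 5+8=13
Collecting distinct sums: A + B = {1, 2, 4, 5, 11, 12, 13}
|A + B| = 7

A + B = {1, 2, 4, 5, 11, 12, 13}


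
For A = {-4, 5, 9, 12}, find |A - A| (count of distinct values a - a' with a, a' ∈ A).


A - A = {a - a' : a, a' ∈ A}; |A| = 4.
Bounds: 2|A|-1 ≤ |A - A| ≤ |A|² - |A| + 1, i.e. 7 ≤ |A - A| ≤ 13.
Note: 0 ∈ A - A always (from a - a). The set is symmetric: if d ∈ A - A then -d ∈ A - A.
Enumerate nonzero differences d = a - a' with a > a' (then include -d):
Positive differences: {3, 4, 7, 9, 13, 16}
Full difference set: {0} ∪ (positive diffs) ∪ (negative diffs).
|A - A| = 1 + 2·6 = 13 (matches direct enumeration: 13).

|A - A| = 13


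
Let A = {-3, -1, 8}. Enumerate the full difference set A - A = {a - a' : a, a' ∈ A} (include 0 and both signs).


A - A = {a - a' : a, a' ∈ A}.
Compute a - a' for each ordered pair (a, a'):
a = -3: -3--3=0, -3--1=-2, -3-8=-11
a = -1: -1--3=2, -1--1=0, -1-8=-9
a = 8: 8--3=11, 8--1=9, 8-8=0
Collecting distinct values (and noting 0 appears from a-a):
A - A = {-11, -9, -2, 0, 2, 9, 11}
|A - A| = 7

A - A = {-11, -9, -2, 0, 2, 9, 11}


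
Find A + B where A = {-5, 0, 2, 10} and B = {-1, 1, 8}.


A + B = {a + b : a ∈ A, b ∈ B}.
Enumerate all |A|·|B| = 4·3 = 12 pairs (a, b) and collect distinct sums.
a = -5: -5+-1=-6, -5+1=-4, -5+8=3
a = 0: 0+-1=-1, 0+1=1, 0+8=8
a = 2: 2+-1=1, 2+1=3, 2+8=10
a = 10: 10+-1=9, 10+1=11, 10+8=18
Collecting distinct sums: A + B = {-6, -4, -1, 1, 3, 8, 9, 10, 11, 18}
|A + B| = 10

A + B = {-6, -4, -1, 1, 3, 8, 9, 10, 11, 18}


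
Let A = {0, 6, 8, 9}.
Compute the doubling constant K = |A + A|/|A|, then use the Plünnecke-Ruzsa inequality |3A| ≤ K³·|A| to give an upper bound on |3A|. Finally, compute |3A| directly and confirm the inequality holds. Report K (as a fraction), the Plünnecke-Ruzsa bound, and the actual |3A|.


|A| = 4.
Step 1: Compute A + A by enumerating all 16 pairs.
A + A = {0, 6, 8, 9, 12, 14, 15, 16, 17, 18}, so |A + A| = 10.
Step 2: Doubling constant K = |A + A|/|A| = 10/4 = 10/4 ≈ 2.5000.
Step 3: Plünnecke-Ruzsa gives |3A| ≤ K³·|A| = (2.5000)³ · 4 ≈ 62.5000.
Step 4: Compute 3A = A + A + A directly by enumerating all triples (a,b,c) ∈ A³; |3A| = 18.
Step 5: Check 18 ≤ 62.5000? Yes ✓.

K = 10/4, Plünnecke-Ruzsa bound K³|A| ≈ 62.5000, |3A| = 18, inequality holds.


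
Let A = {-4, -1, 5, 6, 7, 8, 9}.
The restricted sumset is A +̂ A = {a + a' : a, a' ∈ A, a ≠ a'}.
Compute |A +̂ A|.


Restricted sumset: A +̂ A = {a + a' : a ∈ A, a' ∈ A, a ≠ a'}.
Equivalently, take A + A and drop any sum 2a that is achievable ONLY as a + a for a ∈ A (i.e. sums representable only with equal summands).
Enumerate pairs (a, a') with a < a' (symmetric, so each unordered pair gives one sum; this covers all a ≠ a'):
  -4 + -1 = -5
  -4 + 5 = 1
  -4 + 6 = 2
  -4 + 7 = 3
  -4 + 8 = 4
  -4 + 9 = 5
  -1 + 5 = 4
  -1 + 6 = 5
  -1 + 7 = 6
  -1 + 8 = 7
  -1 + 9 = 8
  5 + 6 = 11
  5 + 7 = 12
  5 + 8 = 13
  5 + 9 = 14
  6 + 7 = 13
  6 + 8 = 14
  6 + 9 = 15
  7 + 8 = 15
  7 + 9 = 16
  8 + 9 = 17
Collected distinct sums: {-5, 1, 2, 3, 4, 5, 6, 7, 8, 11, 12, 13, 14, 15, 16, 17}
|A +̂ A| = 16
(Reference bound: |A +̂ A| ≥ 2|A| - 3 for |A| ≥ 2, with |A| = 7 giving ≥ 11.)

|A +̂ A| = 16


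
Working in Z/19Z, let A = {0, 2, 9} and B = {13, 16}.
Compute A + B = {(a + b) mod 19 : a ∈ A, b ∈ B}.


Work in Z/19Z: reduce every sum a + b modulo 19.
Enumerate all 6 pairs:
a = 0: 0+13=13, 0+16=16
a = 2: 2+13=15, 2+16=18
a = 9: 9+13=3, 9+16=6
Distinct residues collected: {3, 6, 13, 15, 16, 18}
|A + B| = 6 (out of 19 total residues).

A + B = {3, 6, 13, 15, 16, 18}


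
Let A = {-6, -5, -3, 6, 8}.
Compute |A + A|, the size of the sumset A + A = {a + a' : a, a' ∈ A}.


A + A = {a + a' : a, a' ∈ A}; |A| = 5.
General bounds: 2|A| - 1 ≤ |A + A| ≤ |A|(|A|+1)/2, i.e. 9 ≤ |A + A| ≤ 15.
Lower bound 2|A|-1 is attained iff A is an arithmetic progression.
Enumerate sums a + a' for a ≤ a' (symmetric, so this suffices):
a = -6: -6+-6=-12, -6+-5=-11, -6+-3=-9, -6+6=0, -6+8=2
a = -5: -5+-5=-10, -5+-3=-8, -5+6=1, -5+8=3
a = -3: -3+-3=-6, -3+6=3, -3+8=5
a = 6: 6+6=12, 6+8=14
a = 8: 8+8=16
Distinct sums: {-12, -11, -10, -9, -8, -6, 0, 1, 2, 3, 5, 12, 14, 16}
|A + A| = 14

|A + A| = 14


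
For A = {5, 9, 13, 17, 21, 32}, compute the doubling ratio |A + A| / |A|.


|A| = 6.
Compute A + A by enumerating all 36 pairs.
A + A = {10, 14, 18, 22, 26, 30, 34, 37, 38, 41, 42, 45, 49, 53, 64}, so |A + A| = 15.
K = |A + A| / |A| = 15/6 = 5/2 ≈ 2.5000.
Reference: AP of size 6 gives K = 11/6 ≈ 1.8333; a fully generic set of size 6 gives K ≈ 3.5000.

|A| = 6, |A + A| = 15, K = 15/6 = 5/2.


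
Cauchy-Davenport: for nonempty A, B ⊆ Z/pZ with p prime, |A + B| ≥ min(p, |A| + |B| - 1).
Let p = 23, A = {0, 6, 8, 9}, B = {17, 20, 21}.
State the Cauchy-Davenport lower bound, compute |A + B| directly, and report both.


Cauchy-Davenport: |A + B| ≥ min(p, |A| + |B| - 1) for A, B nonempty in Z/pZ.
|A| = 4, |B| = 3, p = 23.
CD lower bound = min(23, 4 + 3 - 1) = min(23, 6) = 6.
Compute A + B mod 23 directly:
a = 0: 0+17=17, 0+20=20, 0+21=21
a = 6: 6+17=0, 6+20=3, 6+21=4
a = 8: 8+17=2, 8+20=5, 8+21=6
a = 9: 9+17=3, 9+20=6, 9+21=7
A + B = {0, 2, 3, 4, 5, 6, 7, 17, 20, 21}, so |A + B| = 10.
Verify: 10 ≥ 6? Yes ✓.

CD lower bound = 6, actual |A + B| = 10.


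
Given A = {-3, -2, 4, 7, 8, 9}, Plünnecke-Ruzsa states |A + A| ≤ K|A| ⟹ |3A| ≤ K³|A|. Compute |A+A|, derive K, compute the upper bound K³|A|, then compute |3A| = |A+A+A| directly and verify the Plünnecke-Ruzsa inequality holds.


|A| = 6.
Step 1: Compute A + A by enumerating all 36 pairs.
A + A = {-6, -5, -4, 1, 2, 4, 5, 6, 7, 8, 11, 12, 13, 14, 15, 16, 17, 18}, so |A + A| = 18.
Step 2: Doubling constant K = |A + A|/|A| = 18/6 = 18/6 ≈ 3.0000.
Step 3: Plünnecke-Ruzsa gives |3A| ≤ K³·|A| = (3.0000)³ · 6 ≈ 162.0000.
Step 4: Compute 3A = A + A + A directly by enumerating all triples (a,b,c) ∈ A³; |3A| = 33.
Step 5: Check 33 ≤ 162.0000? Yes ✓.

K = 18/6, Plünnecke-Ruzsa bound K³|A| ≈ 162.0000, |3A| = 33, inequality holds.


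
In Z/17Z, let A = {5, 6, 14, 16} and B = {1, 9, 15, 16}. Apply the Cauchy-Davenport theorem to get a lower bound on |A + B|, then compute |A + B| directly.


Cauchy-Davenport: |A + B| ≥ min(p, |A| + |B| - 1) for A, B nonempty in Z/pZ.
|A| = 4, |B| = 4, p = 17.
CD lower bound = min(17, 4 + 4 - 1) = min(17, 7) = 7.
Compute A + B mod 17 directly:
a = 5: 5+1=6, 5+9=14, 5+15=3, 5+16=4
a = 6: 6+1=7, 6+9=15, 6+15=4, 6+16=5
a = 14: 14+1=15, 14+9=6, 14+15=12, 14+16=13
a = 16: 16+1=0, 16+9=8, 16+15=14, 16+16=15
A + B = {0, 3, 4, 5, 6, 7, 8, 12, 13, 14, 15}, so |A + B| = 11.
Verify: 11 ≥ 7? Yes ✓.

CD lower bound = 7, actual |A + B| = 11.


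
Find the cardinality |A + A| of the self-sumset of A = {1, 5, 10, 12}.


A + A = {a + a' : a, a' ∈ A}; |A| = 4.
General bounds: 2|A| - 1 ≤ |A + A| ≤ |A|(|A|+1)/2, i.e. 7 ≤ |A + A| ≤ 10.
Lower bound 2|A|-1 is attained iff A is an arithmetic progression.
Enumerate sums a + a' for a ≤ a' (symmetric, so this suffices):
a = 1: 1+1=2, 1+5=6, 1+10=11, 1+12=13
a = 5: 5+5=10, 5+10=15, 5+12=17
a = 10: 10+10=20, 10+12=22
a = 12: 12+12=24
Distinct sums: {2, 6, 10, 11, 13, 15, 17, 20, 22, 24}
|A + A| = 10

|A + A| = 10


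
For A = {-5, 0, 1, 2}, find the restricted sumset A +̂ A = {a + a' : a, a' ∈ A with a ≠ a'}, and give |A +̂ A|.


Restricted sumset: A +̂ A = {a + a' : a ∈ A, a' ∈ A, a ≠ a'}.
Equivalently, take A + A and drop any sum 2a that is achievable ONLY as a + a for a ∈ A (i.e. sums representable only with equal summands).
Enumerate pairs (a, a') with a < a' (symmetric, so each unordered pair gives one sum; this covers all a ≠ a'):
  -5 + 0 = -5
  -5 + 1 = -4
  -5 + 2 = -3
  0 + 1 = 1
  0 + 2 = 2
  1 + 2 = 3
Collected distinct sums: {-5, -4, -3, 1, 2, 3}
|A +̂ A| = 6
(Reference bound: |A +̂ A| ≥ 2|A| - 3 for |A| ≥ 2, with |A| = 4 giving ≥ 5.)

|A +̂ A| = 6


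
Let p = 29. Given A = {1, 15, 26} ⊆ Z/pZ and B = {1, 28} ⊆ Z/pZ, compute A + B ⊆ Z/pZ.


Work in Z/29Z: reduce every sum a + b modulo 29.
Enumerate all 6 pairs:
a = 1: 1+1=2, 1+28=0
a = 15: 15+1=16, 15+28=14
a = 26: 26+1=27, 26+28=25
Distinct residues collected: {0, 2, 14, 16, 25, 27}
|A + B| = 6 (out of 29 total residues).

A + B = {0, 2, 14, 16, 25, 27}


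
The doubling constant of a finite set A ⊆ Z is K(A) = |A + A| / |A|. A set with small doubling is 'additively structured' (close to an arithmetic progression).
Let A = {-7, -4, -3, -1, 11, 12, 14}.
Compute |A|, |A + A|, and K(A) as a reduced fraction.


|A| = 7.
Compute A + A by enumerating all 49 pairs.
A + A = {-14, -11, -10, -8, -7, -6, -5, -4, -2, 4, 5, 7, 8, 9, 10, 11, 13, 22, 23, 24, 25, 26, 28}, so |A + A| = 23.
K = |A + A| / |A| = 23/7 (already in lowest terms) ≈ 3.2857.
Reference: AP of size 7 gives K = 13/7 ≈ 1.8571; a fully generic set of size 7 gives K ≈ 4.0000.

|A| = 7, |A + A| = 23, K = 23/7.


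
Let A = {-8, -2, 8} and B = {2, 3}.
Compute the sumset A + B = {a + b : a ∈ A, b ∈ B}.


A + B = {a + b : a ∈ A, b ∈ B}.
Enumerate all |A|·|B| = 3·2 = 6 pairs (a, b) and collect distinct sums.
a = -8: -8+2=-6, -8+3=-5
a = -2: -2+2=0, -2+3=1
a = 8: 8+2=10, 8+3=11
Collecting distinct sums: A + B = {-6, -5, 0, 1, 10, 11}
|A + B| = 6

A + B = {-6, -5, 0, 1, 10, 11}


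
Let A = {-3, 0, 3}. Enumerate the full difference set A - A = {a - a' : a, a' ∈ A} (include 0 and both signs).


A - A = {a - a' : a, a' ∈ A}.
Compute a - a' for each ordered pair (a, a'):
a = -3: -3--3=0, -3-0=-3, -3-3=-6
a = 0: 0--3=3, 0-0=0, 0-3=-3
a = 3: 3--3=6, 3-0=3, 3-3=0
Collecting distinct values (and noting 0 appears from a-a):
A - A = {-6, -3, 0, 3, 6}
|A - A| = 5

A - A = {-6, -3, 0, 3, 6}


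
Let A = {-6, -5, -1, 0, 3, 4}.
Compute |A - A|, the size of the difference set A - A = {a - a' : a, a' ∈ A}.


A - A = {a - a' : a, a' ∈ A}; |A| = 6.
Bounds: 2|A|-1 ≤ |A - A| ≤ |A|² - |A| + 1, i.e. 11 ≤ |A - A| ≤ 31.
Note: 0 ∈ A - A always (from a - a). The set is symmetric: if d ∈ A - A then -d ∈ A - A.
Enumerate nonzero differences d = a - a' with a > a' (then include -d):
Positive differences: {1, 3, 4, 5, 6, 8, 9, 10}
Full difference set: {0} ∪ (positive diffs) ∪ (negative diffs).
|A - A| = 1 + 2·8 = 17 (matches direct enumeration: 17).

|A - A| = 17


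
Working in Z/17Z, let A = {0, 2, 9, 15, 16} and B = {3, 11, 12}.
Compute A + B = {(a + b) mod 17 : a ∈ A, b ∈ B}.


Work in Z/17Z: reduce every sum a + b modulo 17.
Enumerate all 15 pairs:
a = 0: 0+3=3, 0+11=11, 0+12=12
a = 2: 2+3=5, 2+11=13, 2+12=14
a = 9: 9+3=12, 9+11=3, 9+12=4
a = 15: 15+3=1, 15+11=9, 15+12=10
a = 16: 16+3=2, 16+11=10, 16+12=11
Distinct residues collected: {1, 2, 3, 4, 5, 9, 10, 11, 12, 13, 14}
|A + B| = 11 (out of 17 total residues).

A + B = {1, 2, 3, 4, 5, 9, 10, 11, 12, 13, 14}


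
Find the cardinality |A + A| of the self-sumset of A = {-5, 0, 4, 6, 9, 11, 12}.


A + A = {a + a' : a, a' ∈ A}; |A| = 7.
General bounds: 2|A| - 1 ≤ |A + A| ≤ |A|(|A|+1)/2, i.e. 13 ≤ |A + A| ≤ 28.
Lower bound 2|A|-1 is attained iff A is an arithmetic progression.
Enumerate sums a + a' for a ≤ a' (symmetric, so this suffices):
a = -5: -5+-5=-10, -5+0=-5, -5+4=-1, -5+6=1, -5+9=4, -5+11=6, -5+12=7
a = 0: 0+0=0, 0+4=4, 0+6=6, 0+9=9, 0+11=11, 0+12=12
a = 4: 4+4=8, 4+6=10, 4+9=13, 4+11=15, 4+12=16
a = 6: 6+6=12, 6+9=15, 6+11=17, 6+12=18
a = 9: 9+9=18, 9+11=20, 9+12=21
a = 11: 11+11=22, 11+12=23
a = 12: 12+12=24
Distinct sums: {-10, -5, -1, 0, 1, 4, 6, 7, 8, 9, 10, 11, 12, 13, 15, 16, 17, 18, 20, 21, 22, 23, 24}
|A + A| = 23

|A + A| = 23


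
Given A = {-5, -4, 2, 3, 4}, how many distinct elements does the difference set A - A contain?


A - A = {a - a' : a, a' ∈ A}; |A| = 5.
Bounds: 2|A|-1 ≤ |A - A| ≤ |A|² - |A| + 1, i.e. 9 ≤ |A - A| ≤ 21.
Note: 0 ∈ A - A always (from a - a). The set is symmetric: if d ∈ A - A then -d ∈ A - A.
Enumerate nonzero differences d = a - a' with a > a' (then include -d):
Positive differences: {1, 2, 6, 7, 8, 9}
Full difference set: {0} ∪ (positive diffs) ∪ (negative diffs).
|A - A| = 1 + 2·6 = 13 (matches direct enumeration: 13).

|A - A| = 13


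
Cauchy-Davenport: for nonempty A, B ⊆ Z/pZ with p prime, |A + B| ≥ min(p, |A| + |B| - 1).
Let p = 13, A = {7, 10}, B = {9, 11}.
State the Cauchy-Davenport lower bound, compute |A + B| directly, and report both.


Cauchy-Davenport: |A + B| ≥ min(p, |A| + |B| - 1) for A, B nonempty in Z/pZ.
|A| = 2, |B| = 2, p = 13.
CD lower bound = min(13, 2 + 2 - 1) = min(13, 3) = 3.
Compute A + B mod 13 directly:
a = 7: 7+9=3, 7+11=5
a = 10: 10+9=6, 10+11=8
A + B = {3, 5, 6, 8}, so |A + B| = 4.
Verify: 4 ≥ 3? Yes ✓.

CD lower bound = 3, actual |A + B| = 4.


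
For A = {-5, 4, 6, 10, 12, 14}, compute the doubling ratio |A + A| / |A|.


|A| = 6.
Compute A + A by enumerating all 36 pairs.
A + A = {-10, -1, 1, 5, 7, 8, 9, 10, 12, 14, 16, 18, 20, 22, 24, 26, 28}, so |A + A| = 17.
K = |A + A| / |A| = 17/6 (already in lowest terms) ≈ 2.8333.
Reference: AP of size 6 gives K = 11/6 ≈ 1.8333; a fully generic set of size 6 gives K ≈ 3.5000.

|A| = 6, |A + A| = 17, K = 17/6.


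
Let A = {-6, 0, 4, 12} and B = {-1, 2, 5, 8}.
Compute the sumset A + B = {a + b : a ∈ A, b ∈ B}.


A + B = {a + b : a ∈ A, b ∈ B}.
Enumerate all |A|·|B| = 4·4 = 16 pairs (a, b) and collect distinct sums.
a = -6: -6+-1=-7, -6+2=-4, -6+5=-1, -6+8=2
a = 0: 0+-1=-1, 0+2=2, 0+5=5, 0+8=8
a = 4: 4+-1=3, 4+2=6, 4+5=9, 4+8=12
a = 12: 12+-1=11, 12+2=14, 12+5=17, 12+8=20
Collecting distinct sums: A + B = {-7, -4, -1, 2, 3, 5, 6, 8, 9, 11, 12, 14, 17, 20}
|A + B| = 14

A + B = {-7, -4, -1, 2, 3, 5, 6, 8, 9, 11, 12, 14, 17, 20}


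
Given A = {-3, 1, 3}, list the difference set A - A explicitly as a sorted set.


A - A = {a - a' : a, a' ∈ A}.
Compute a - a' for each ordered pair (a, a'):
a = -3: -3--3=0, -3-1=-4, -3-3=-6
a = 1: 1--3=4, 1-1=0, 1-3=-2
a = 3: 3--3=6, 3-1=2, 3-3=0
Collecting distinct values (and noting 0 appears from a-a):
A - A = {-6, -4, -2, 0, 2, 4, 6}
|A - A| = 7

A - A = {-6, -4, -2, 0, 2, 4, 6}


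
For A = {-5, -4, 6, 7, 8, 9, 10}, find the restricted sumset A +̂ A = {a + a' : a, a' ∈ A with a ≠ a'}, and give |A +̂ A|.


Restricted sumset: A +̂ A = {a + a' : a ∈ A, a' ∈ A, a ≠ a'}.
Equivalently, take A + A and drop any sum 2a that is achievable ONLY as a + a for a ∈ A (i.e. sums representable only with equal summands).
Enumerate pairs (a, a') with a < a' (symmetric, so each unordered pair gives one sum; this covers all a ≠ a'):
  -5 + -4 = -9
  -5 + 6 = 1
  -5 + 7 = 2
  -5 + 8 = 3
  -5 + 9 = 4
  -5 + 10 = 5
  -4 + 6 = 2
  -4 + 7 = 3
  -4 + 8 = 4
  -4 + 9 = 5
  -4 + 10 = 6
  6 + 7 = 13
  6 + 8 = 14
  6 + 9 = 15
  6 + 10 = 16
  7 + 8 = 15
  7 + 9 = 16
  7 + 10 = 17
  8 + 9 = 17
  8 + 10 = 18
  9 + 10 = 19
Collected distinct sums: {-9, 1, 2, 3, 4, 5, 6, 13, 14, 15, 16, 17, 18, 19}
|A +̂ A| = 14
(Reference bound: |A +̂ A| ≥ 2|A| - 3 for |A| ≥ 2, with |A| = 7 giving ≥ 11.)

|A +̂ A| = 14


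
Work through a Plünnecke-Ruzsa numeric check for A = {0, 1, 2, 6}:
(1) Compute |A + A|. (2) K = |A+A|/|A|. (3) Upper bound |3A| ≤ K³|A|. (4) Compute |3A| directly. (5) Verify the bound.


|A| = 4.
Step 1: Compute A + A by enumerating all 16 pairs.
A + A = {0, 1, 2, 3, 4, 6, 7, 8, 12}, so |A + A| = 9.
Step 2: Doubling constant K = |A + A|/|A| = 9/4 = 9/4 ≈ 2.2500.
Step 3: Plünnecke-Ruzsa gives |3A| ≤ K³·|A| = (2.2500)³ · 4 ≈ 45.5625.
Step 4: Compute 3A = A + A + A directly by enumerating all triples (a,b,c) ∈ A³; |3A| = 15.
Step 5: Check 15 ≤ 45.5625? Yes ✓.

K = 9/4, Plünnecke-Ruzsa bound K³|A| ≈ 45.5625, |3A| = 15, inequality holds.


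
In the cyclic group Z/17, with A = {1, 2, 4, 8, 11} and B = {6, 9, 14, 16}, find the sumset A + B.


Work in Z/17Z: reduce every sum a + b modulo 17.
Enumerate all 20 pairs:
a = 1: 1+6=7, 1+9=10, 1+14=15, 1+16=0
a = 2: 2+6=8, 2+9=11, 2+14=16, 2+16=1
a = 4: 4+6=10, 4+9=13, 4+14=1, 4+16=3
a = 8: 8+6=14, 8+9=0, 8+14=5, 8+16=7
a = 11: 11+6=0, 11+9=3, 11+14=8, 11+16=10
Distinct residues collected: {0, 1, 3, 5, 7, 8, 10, 11, 13, 14, 15, 16}
|A + B| = 12 (out of 17 total residues).

A + B = {0, 1, 3, 5, 7, 8, 10, 11, 13, 14, 15, 16}


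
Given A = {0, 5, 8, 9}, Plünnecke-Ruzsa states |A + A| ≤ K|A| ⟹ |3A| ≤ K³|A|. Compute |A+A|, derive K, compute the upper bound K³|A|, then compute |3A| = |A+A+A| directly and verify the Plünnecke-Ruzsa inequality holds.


|A| = 4.
Step 1: Compute A + A by enumerating all 16 pairs.
A + A = {0, 5, 8, 9, 10, 13, 14, 16, 17, 18}, so |A + A| = 10.
Step 2: Doubling constant K = |A + A|/|A| = 10/4 = 10/4 ≈ 2.5000.
Step 3: Plünnecke-Ruzsa gives |3A| ≤ K³·|A| = (2.5000)³ · 4 ≈ 62.5000.
Step 4: Compute 3A = A + A + A directly by enumerating all triples (a,b,c) ∈ A³; |3A| = 19.
Step 5: Check 19 ≤ 62.5000? Yes ✓.

K = 10/4, Plünnecke-Ruzsa bound K³|A| ≈ 62.5000, |3A| = 19, inequality holds.


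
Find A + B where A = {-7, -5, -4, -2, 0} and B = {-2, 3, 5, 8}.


A + B = {a + b : a ∈ A, b ∈ B}.
Enumerate all |A|·|B| = 5·4 = 20 pairs (a, b) and collect distinct sums.
a = -7: -7+-2=-9, -7+3=-4, -7+5=-2, -7+8=1
a = -5: -5+-2=-7, -5+3=-2, -5+5=0, -5+8=3
a = -4: -4+-2=-6, -4+3=-1, -4+5=1, -4+8=4
a = -2: -2+-2=-4, -2+3=1, -2+5=3, -2+8=6
a = 0: 0+-2=-2, 0+3=3, 0+5=5, 0+8=8
Collecting distinct sums: A + B = {-9, -7, -6, -4, -2, -1, 0, 1, 3, 4, 5, 6, 8}
|A + B| = 13

A + B = {-9, -7, -6, -4, -2, -1, 0, 1, 3, 4, 5, 6, 8}


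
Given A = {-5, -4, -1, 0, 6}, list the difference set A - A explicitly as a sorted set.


A - A = {a - a' : a, a' ∈ A}.
Compute a - a' for each ordered pair (a, a'):
a = -5: -5--5=0, -5--4=-1, -5--1=-4, -5-0=-5, -5-6=-11
a = -4: -4--5=1, -4--4=0, -4--1=-3, -4-0=-4, -4-6=-10
a = -1: -1--5=4, -1--4=3, -1--1=0, -1-0=-1, -1-6=-7
a = 0: 0--5=5, 0--4=4, 0--1=1, 0-0=0, 0-6=-6
a = 6: 6--5=11, 6--4=10, 6--1=7, 6-0=6, 6-6=0
Collecting distinct values (and noting 0 appears from a-a):
A - A = {-11, -10, -7, -6, -5, -4, -3, -1, 0, 1, 3, 4, 5, 6, 7, 10, 11}
|A - A| = 17

A - A = {-11, -10, -7, -6, -5, -4, -3, -1, 0, 1, 3, 4, 5, 6, 7, 10, 11}


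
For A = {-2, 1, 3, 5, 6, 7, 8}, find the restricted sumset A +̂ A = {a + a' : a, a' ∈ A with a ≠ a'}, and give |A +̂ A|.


Restricted sumset: A +̂ A = {a + a' : a ∈ A, a' ∈ A, a ≠ a'}.
Equivalently, take A + A and drop any sum 2a that is achievable ONLY as a + a for a ∈ A (i.e. sums representable only with equal summands).
Enumerate pairs (a, a') with a < a' (symmetric, so each unordered pair gives one sum; this covers all a ≠ a'):
  -2 + 1 = -1
  -2 + 3 = 1
  -2 + 5 = 3
  -2 + 6 = 4
  -2 + 7 = 5
  -2 + 8 = 6
  1 + 3 = 4
  1 + 5 = 6
  1 + 6 = 7
  1 + 7 = 8
  1 + 8 = 9
  3 + 5 = 8
  3 + 6 = 9
  3 + 7 = 10
  3 + 8 = 11
  5 + 6 = 11
  5 + 7 = 12
  5 + 8 = 13
  6 + 7 = 13
  6 + 8 = 14
  7 + 8 = 15
Collected distinct sums: {-1, 1, 3, 4, 5, 6, 7, 8, 9, 10, 11, 12, 13, 14, 15}
|A +̂ A| = 15
(Reference bound: |A +̂ A| ≥ 2|A| - 3 for |A| ≥ 2, with |A| = 7 giving ≥ 11.)

|A +̂ A| = 15


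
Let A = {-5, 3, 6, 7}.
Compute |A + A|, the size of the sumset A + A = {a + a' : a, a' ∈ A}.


A + A = {a + a' : a, a' ∈ A}; |A| = 4.
General bounds: 2|A| - 1 ≤ |A + A| ≤ |A|(|A|+1)/2, i.e. 7 ≤ |A + A| ≤ 10.
Lower bound 2|A|-1 is attained iff A is an arithmetic progression.
Enumerate sums a + a' for a ≤ a' (symmetric, so this suffices):
a = -5: -5+-5=-10, -5+3=-2, -5+6=1, -5+7=2
a = 3: 3+3=6, 3+6=9, 3+7=10
a = 6: 6+6=12, 6+7=13
a = 7: 7+7=14
Distinct sums: {-10, -2, 1, 2, 6, 9, 10, 12, 13, 14}
|A + A| = 10

|A + A| = 10


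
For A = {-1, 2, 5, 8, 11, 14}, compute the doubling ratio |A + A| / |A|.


|A| = 6.
Compute A + A by enumerating all 36 pairs.
A + A = {-2, 1, 4, 7, 10, 13, 16, 19, 22, 25, 28}, so |A + A| = 11.
K = |A + A| / |A| = 11/6 (already in lowest terms) ≈ 1.8333.
Reference: AP of size 6 gives K = 11/6 ≈ 1.8333; a fully generic set of size 6 gives K ≈ 3.5000.

|A| = 6, |A + A| = 11, K = 11/6.


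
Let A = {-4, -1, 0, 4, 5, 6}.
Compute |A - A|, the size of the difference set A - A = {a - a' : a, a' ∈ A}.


A - A = {a - a' : a, a' ∈ A}; |A| = 6.
Bounds: 2|A|-1 ≤ |A - A| ≤ |A|² - |A| + 1, i.e. 11 ≤ |A - A| ≤ 31.
Note: 0 ∈ A - A always (from a - a). The set is symmetric: if d ∈ A - A then -d ∈ A - A.
Enumerate nonzero differences d = a - a' with a > a' (then include -d):
Positive differences: {1, 2, 3, 4, 5, 6, 7, 8, 9, 10}
Full difference set: {0} ∪ (positive diffs) ∪ (negative diffs).
|A - A| = 1 + 2·10 = 21 (matches direct enumeration: 21).

|A - A| = 21


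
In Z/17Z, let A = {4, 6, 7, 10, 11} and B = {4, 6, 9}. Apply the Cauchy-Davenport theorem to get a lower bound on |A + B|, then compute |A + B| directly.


Cauchy-Davenport: |A + B| ≥ min(p, |A| + |B| - 1) for A, B nonempty in Z/pZ.
|A| = 5, |B| = 3, p = 17.
CD lower bound = min(17, 5 + 3 - 1) = min(17, 7) = 7.
Compute A + B mod 17 directly:
a = 4: 4+4=8, 4+6=10, 4+9=13
a = 6: 6+4=10, 6+6=12, 6+9=15
a = 7: 7+4=11, 7+6=13, 7+9=16
a = 10: 10+4=14, 10+6=16, 10+9=2
a = 11: 11+4=15, 11+6=0, 11+9=3
A + B = {0, 2, 3, 8, 10, 11, 12, 13, 14, 15, 16}, so |A + B| = 11.
Verify: 11 ≥ 7? Yes ✓.

CD lower bound = 7, actual |A + B| = 11.


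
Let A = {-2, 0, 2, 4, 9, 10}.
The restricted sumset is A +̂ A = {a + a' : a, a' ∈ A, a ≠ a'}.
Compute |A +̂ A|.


Restricted sumset: A +̂ A = {a + a' : a ∈ A, a' ∈ A, a ≠ a'}.
Equivalently, take A + A and drop any sum 2a that is achievable ONLY as a + a for a ∈ A (i.e. sums representable only with equal summands).
Enumerate pairs (a, a') with a < a' (symmetric, so each unordered pair gives one sum; this covers all a ≠ a'):
  -2 + 0 = -2
  -2 + 2 = 0
  -2 + 4 = 2
  -2 + 9 = 7
  -2 + 10 = 8
  0 + 2 = 2
  0 + 4 = 4
  0 + 9 = 9
  0 + 10 = 10
  2 + 4 = 6
  2 + 9 = 11
  2 + 10 = 12
  4 + 9 = 13
  4 + 10 = 14
  9 + 10 = 19
Collected distinct sums: {-2, 0, 2, 4, 6, 7, 8, 9, 10, 11, 12, 13, 14, 19}
|A +̂ A| = 14
(Reference bound: |A +̂ A| ≥ 2|A| - 3 for |A| ≥ 2, with |A| = 6 giving ≥ 9.)

|A +̂ A| = 14


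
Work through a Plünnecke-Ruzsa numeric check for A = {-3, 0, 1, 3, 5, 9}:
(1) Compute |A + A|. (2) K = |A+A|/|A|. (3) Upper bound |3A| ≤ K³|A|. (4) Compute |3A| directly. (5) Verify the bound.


|A| = 6.
Step 1: Compute A + A by enumerating all 36 pairs.
A + A = {-6, -3, -2, 0, 1, 2, 3, 4, 5, 6, 8, 9, 10, 12, 14, 18}, so |A + A| = 16.
Step 2: Doubling constant K = |A + A|/|A| = 16/6 = 16/6 ≈ 2.6667.
Step 3: Plünnecke-Ruzsa gives |3A| ≤ K³·|A| = (2.6667)³ · 6 ≈ 113.7778.
Step 4: Compute 3A = A + A + A directly by enumerating all triples (a,b,c) ∈ A³; |3A| = 28.
Step 5: Check 28 ≤ 113.7778? Yes ✓.

K = 16/6, Plünnecke-Ruzsa bound K³|A| ≈ 113.7778, |3A| = 28, inequality holds.


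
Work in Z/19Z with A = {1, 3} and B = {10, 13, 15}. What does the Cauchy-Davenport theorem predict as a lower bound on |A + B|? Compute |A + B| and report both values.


Cauchy-Davenport: |A + B| ≥ min(p, |A| + |B| - 1) for A, B nonempty in Z/pZ.
|A| = 2, |B| = 3, p = 19.
CD lower bound = min(19, 2 + 3 - 1) = min(19, 4) = 4.
Compute A + B mod 19 directly:
a = 1: 1+10=11, 1+13=14, 1+15=16
a = 3: 3+10=13, 3+13=16, 3+15=18
A + B = {11, 13, 14, 16, 18}, so |A + B| = 5.
Verify: 5 ≥ 4? Yes ✓.

CD lower bound = 4, actual |A + B| = 5.


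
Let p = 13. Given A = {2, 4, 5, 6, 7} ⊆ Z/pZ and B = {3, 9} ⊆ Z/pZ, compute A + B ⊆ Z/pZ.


Work in Z/13Z: reduce every sum a + b modulo 13.
Enumerate all 10 pairs:
a = 2: 2+3=5, 2+9=11
a = 4: 4+3=7, 4+9=0
a = 5: 5+3=8, 5+9=1
a = 6: 6+3=9, 6+9=2
a = 7: 7+3=10, 7+9=3
Distinct residues collected: {0, 1, 2, 3, 5, 7, 8, 9, 10, 11}
|A + B| = 10 (out of 13 total residues).

A + B = {0, 1, 2, 3, 5, 7, 8, 9, 10, 11}


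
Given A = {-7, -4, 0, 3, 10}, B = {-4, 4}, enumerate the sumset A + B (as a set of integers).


A + B = {a + b : a ∈ A, b ∈ B}.
Enumerate all |A|·|B| = 5·2 = 10 pairs (a, b) and collect distinct sums.
a = -7: -7+-4=-11, -7+4=-3
a = -4: -4+-4=-8, -4+4=0
a = 0: 0+-4=-4, 0+4=4
a = 3: 3+-4=-1, 3+4=7
a = 10: 10+-4=6, 10+4=14
Collecting distinct sums: A + B = {-11, -8, -4, -3, -1, 0, 4, 6, 7, 14}
|A + B| = 10

A + B = {-11, -8, -4, -3, -1, 0, 4, 6, 7, 14}


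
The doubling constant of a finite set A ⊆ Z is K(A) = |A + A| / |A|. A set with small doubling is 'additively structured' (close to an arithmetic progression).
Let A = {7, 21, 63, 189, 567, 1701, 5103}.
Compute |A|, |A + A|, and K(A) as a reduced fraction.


|A| = 7.
Compute A + A by enumerating all 49 pairs.
A + A = {14, 28, 42, 70, 84, 126, 196, 210, 252, 378, 574, 588, 630, 756, 1134, 1708, 1722, 1764, 1890, 2268, 3402, 5110, 5124, 5166, 5292, 5670, 6804, 10206}, so |A + A| = 28.
K = |A + A| / |A| = 28/7 = 4/1 ≈ 4.0000.
Reference: AP of size 7 gives K = 13/7 ≈ 1.8571; a fully generic set of size 7 gives K ≈ 4.0000.

|A| = 7, |A + A| = 28, K = 28/7 = 4/1.


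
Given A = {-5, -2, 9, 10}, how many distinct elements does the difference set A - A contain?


A - A = {a - a' : a, a' ∈ A}; |A| = 4.
Bounds: 2|A|-1 ≤ |A - A| ≤ |A|² - |A| + 1, i.e. 7 ≤ |A - A| ≤ 13.
Note: 0 ∈ A - A always (from a - a). The set is symmetric: if d ∈ A - A then -d ∈ A - A.
Enumerate nonzero differences d = a - a' with a > a' (then include -d):
Positive differences: {1, 3, 11, 12, 14, 15}
Full difference set: {0} ∪ (positive diffs) ∪ (negative diffs).
|A - A| = 1 + 2·6 = 13 (matches direct enumeration: 13).

|A - A| = 13


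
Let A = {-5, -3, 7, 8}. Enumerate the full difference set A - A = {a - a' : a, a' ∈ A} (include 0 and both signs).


A - A = {a - a' : a, a' ∈ A}.
Compute a - a' for each ordered pair (a, a'):
a = -5: -5--5=0, -5--3=-2, -5-7=-12, -5-8=-13
a = -3: -3--5=2, -3--3=0, -3-7=-10, -3-8=-11
a = 7: 7--5=12, 7--3=10, 7-7=0, 7-8=-1
a = 8: 8--5=13, 8--3=11, 8-7=1, 8-8=0
Collecting distinct values (and noting 0 appears from a-a):
A - A = {-13, -12, -11, -10, -2, -1, 0, 1, 2, 10, 11, 12, 13}
|A - A| = 13

A - A = {-13, -12, -11, -10, -2, -1, 0, 1, 2, 10, 11, 12, 13}


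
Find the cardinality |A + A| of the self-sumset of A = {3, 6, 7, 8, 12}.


A + A = {a + a' : a, a' ∈ A}; |A| = 5.
General bounds: 2|A| - 1 ≤ |A + A| ≤ |A|(|A|+1)/2, i.e. 9 ≤ |A + A| ≤ 15.
Lower bound 2|A|-1 is attained iff A is an arithmetic progression.
Enumerate sums a + a' for a ≤ a' (symmetric, so this suffices):
a = 3: 3+3=6, 3+6=9, 3+7=10, 3+8=11, 3+12=15
a = 6: 6+6=12, 6+7=13, 6+8=14, 6+12=18
a = 7: 7+7=14, 7+8=15, 7+12=19
a = 8: 8+8=16, 8+12=20
a = 12: 12+12=24
Distinct sums: {6, 9, 10, 11, 12, 13, 14, 15, 16, 18, 19, 20, 24}
|A + A| = 13

|A + A| = 13


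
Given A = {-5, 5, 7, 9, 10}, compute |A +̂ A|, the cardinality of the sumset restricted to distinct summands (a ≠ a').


Restricted sumset: A +̂ A = {a + a' : a ∈ A, a' ∈ A, a ≠ a'}.
Equivalently, take A + A and drop any sum 2a that is achievable ONLY as a + a for a ∈ A (i.e. sums representable only with equal summands).
Enumerate pairs (a, a') with a < a' (symmetric, so each unordered pair gives one sum; this covers all a ≠ a'):
  -5 + 5 = 0
  -5 + 7 = 2
  -5 + 9 = 4
  -5 + 10 = 5
  5 + 7 = 12
  5 + 9 = 14
  5 + 10 = 15
  7 + 9 = 16
  7 + 10 = 17
  9 + 10 = 19
Collected distinct sums: {0, 2, 4, 5, 12, 14, 15, 16, 17, 19}
|A +̂ A| = 10
(Reference bound: |A +̂ A| ≥ 2|A| - 3 for |A| ≥ 2, with |A| = 5 giving ≥ 7.)

|A +̂ A| = 10


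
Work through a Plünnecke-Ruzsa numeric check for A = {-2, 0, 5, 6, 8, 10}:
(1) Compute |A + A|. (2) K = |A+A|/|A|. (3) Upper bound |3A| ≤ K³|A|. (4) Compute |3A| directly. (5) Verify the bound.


|A| = 6.
Step 1: Compute A + A by enumerating all 36 pairs.
A + A = {-4, -2, 0, 3, 4, 5, 6, 8, 10, 11, 12, 13, 14, 15, 16, 18, 20}, so |A + A| = 17.
Step 2: Doubling constant K = |A + A|/|A| = 17/6 = 17/6 ≈ 2.8333.
Step 3: Plünnecke-Ruzsa gives |3A| ≤ K³·|A| = (2.8333)³ · 6 ≈ 136.4722.
Step 4: Compute 3A = A + A + A directly by enumerating all triples (a,b,c) ∈ A³; |3A| = 31.
Step 5: Check 31 ≤ 136.4722? Yes ✓.

K = 17/6, Plünnecke-Ruzsa bound K³|A| ≈ 136.4722, |3A| = 31, inequality holds.


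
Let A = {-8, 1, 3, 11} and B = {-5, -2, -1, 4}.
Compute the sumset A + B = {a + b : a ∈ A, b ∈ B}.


A + B = {a + b : a ∈ A, b ∈ B}.
Enumerate all |A|·|B| = 4·4 = 16 pairs (a, b) and collect distinct sums.
a = -8: -8+-5=-13, -8+-2=-10, -8+-1=-9, -8+4=-4
a = 1: 1+-5=-4, 1+-2=-1, 1+-1=0, 1+4=5
a = 3: 3+-5=-2, 3+-2=1, 3+-1=2, 3+4=7
a = 11: 11+-5=6, 11+-2=9, 11+-1=10, 11+4=15
Collecting distinct sums: A + B = {-13, -10, -9, -4, -2, -1, 0, 1, 2, 5, 6, 7, 9, 10, 15}
|A + B| = 15

A + B = {-13, -10, -9, -4, -2, -1, 0, 1, 2, 5, 6, 7, 9, 10, 15}


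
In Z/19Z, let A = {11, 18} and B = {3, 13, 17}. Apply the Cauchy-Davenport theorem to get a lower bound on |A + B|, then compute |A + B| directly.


Cauchy-Davenport: |A + B| ≥ min(p, |A| + |B| - 1) for A, B nonempty in Z/pZ.
|A| = 2, |B| = 3, p = 19.
CD lower bound = min(19, 2 + 3 - 1) = min(19, 4) = 4.
Compute A + B mod 19 directly:
a = 11: 11+3=14, 11+13=5, 11+17=9
a = 18: 18+3=2, 18+13=12, 18+17=16
A + B = {2, 5, 9, 12, 14, 16}, so |A + B| = 6.
Verify: 6 ≥ 4? Yes ✓.

CD lower bound = 4, actual |A + B| = 6.


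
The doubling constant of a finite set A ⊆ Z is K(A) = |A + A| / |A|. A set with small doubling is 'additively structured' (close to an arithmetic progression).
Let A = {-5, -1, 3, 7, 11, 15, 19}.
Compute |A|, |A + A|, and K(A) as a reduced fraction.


|A| = 7.
Compute A + A by enumerating all 49 pairs.
A + A = {-10, -6, -2, 2, 6, 10, 14, 18, 22, 26, 30, 34, 38}, so |A + A| = 13.
K = |A + A| / |A| = 13/7 (already in lowest terms) ≈ 1.8571.
Reference: AP of size 7 gives K = 13/7 ≈ 1.8571; a fully generic set of size 7 gives K ≈ 4.0000.

|A| = 7, |A + A| = 13, K = 13/7.


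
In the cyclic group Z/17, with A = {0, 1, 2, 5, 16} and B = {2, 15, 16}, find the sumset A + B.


Work in Z/17Z: reduce every sum a + b modulo 17.
Enumerate all 15 pairs:
a = 0: 0+2=2, 0+15=15, 0+16=16
a = 1: 1+2=3, 1+15=16, 1+16=0
a = 2: 2+2=4, 2+15=0, 2+16=1
a = 5: 5+2=7, 5+15=3, 5+16=4
a = 16: 16+2=1, 16+15=14, 16+16=15
Distinct residues collected: {0, 1, 2, 3, 4, 7, 14, 15, 16}
|A + B| = 9 (out of 17 total residues).

A + B = {0, 1, 2, 3, 4, 7, 14, 15, 16}


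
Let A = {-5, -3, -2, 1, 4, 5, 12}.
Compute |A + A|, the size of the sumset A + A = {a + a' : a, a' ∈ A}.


A + A = {a + a' : a, a' ∈ A}; |A| = 7.
General bounds: 2|A| - 1 ≤ |A + A| ≤ |A|(|A|+1)/2, i.e. 13 ≤ |A + A| ≤ 28.
Lower bound 2|A|-1 is attained iff A is an arithmetic progression.
Enumerate sums a + a' for a ≤ a' (symmetric, so this suffices):
a = -5: -5+-5=-10, -5+-3=-8, -5+-2=-7, -5+1=-4, -5+4=-1, -5+5=0, -5+12=7
a = -3: -3+-3=-6, -3+-2=-5, -3+1=-2, -3+4=1, -3+5=2, -3+12=9
a = -2: -2+-2=-4, -2+1=-1, -2+4=2, -2+5=3, -2+12=10
a = 1: 1+1=2, 1+4=5, 1+5=6, 1+12=13
a = 4: 4+4=8, 4+5=9, 4+12=16
a = 5: 5+5=10, 5+12=17
a = 12: 12+12=24
Distinct sums: {-10, -8, -7, -6, -5, -4, -2, -1, 0, 1, 2, 3, 5, 6, 7, 8, 9, 10, 13, 16, 17, 24}
|A + A| = 22

|A + A| = 22


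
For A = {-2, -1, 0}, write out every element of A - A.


A - A = {a - a' : a, a' ∈ A}.
Compute a - a' for each ordered pair (a, a'):
a = -2: -2--2=0, -2--1=-1, -2-0=-2
a = -1: -1--2=1, -1--1=0, -1-0=-1
a = 0: 0--2=2, 0--1=1, 0-0=0
Collecting distinct values (and noting 0 appears from a-a):
A - A = {-2, -1, 0, 1, 2}
|A - A| = 5

A - A = {-2, -1, 0, 1, 2}


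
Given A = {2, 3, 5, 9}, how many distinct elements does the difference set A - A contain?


A - A = {a - a' : a, a' ∈ A}; |A| = 4.
Bounds: 2|A|-1 ≤ |A - A| ≤ |A|² - |A| + 1, i.e. 7 ≤ |A - A| ≤ 13.
Note: 0 ∈ A - A always (from a - a). The set is symmetric: if d ∈ A - A then -d ∈ A - A.
Enumerate nonzero differences d = a - a' with a > a' (then include -d):
Positive differences: {1, 2, 3, 4, 6, 7}
Full difference set: {0} ∪ (positive diffs) ∪ (negative diffs).
|A - A| = 1 + 2·6 = 13 (matches direct enumeration: 13).

|A - A| = 13


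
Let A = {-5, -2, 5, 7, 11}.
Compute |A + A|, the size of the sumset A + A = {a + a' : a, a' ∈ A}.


A + A = {a + a' : a, a' ∈ A}; |A| = 5.
General bounds: 2|A| - 1 ≤ |A + A| ≤ |A|(|A|+1)/2, i.e. 9 ≤ |A + A| ≤ 15.
Lower bound 2|A|-1 is attained iff A is an arithmetic progression.
Enumerate sums a + a' for a ≤ a' (symmetric, so this suffices):
a = -5: -5+-5=-10, -5+-2=-7, -5+5=0, -5+7=2, -5+11=6
a = -2: -2+-2=-4, -2+5=3, -2+7=5, -2+11=9
a = 5: 5+5=10, 5+7=12, 5+11=16
a = 7: 7+7=14, 7+11=18
a = 11: 11+11=22
Distinct sums: {-10, -7, -4, 0, 2, 3, 5, 6, 9, 10, 12, 14, 16, 18, 22}
|A + A| = 15

|A + A| = 15
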